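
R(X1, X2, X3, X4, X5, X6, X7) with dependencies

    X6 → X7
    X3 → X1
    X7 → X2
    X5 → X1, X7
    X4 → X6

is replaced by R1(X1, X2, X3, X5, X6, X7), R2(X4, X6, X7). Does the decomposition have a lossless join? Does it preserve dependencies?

lossy but dependency-preserving

Lossless test: (X6, X7)⁺ = {X2, X6, X7}, which is a superkey of neither fragment — lossy.
Dependency preservation: every FD's attributes lie within a single fragment, so each can be enforced locally — preserved.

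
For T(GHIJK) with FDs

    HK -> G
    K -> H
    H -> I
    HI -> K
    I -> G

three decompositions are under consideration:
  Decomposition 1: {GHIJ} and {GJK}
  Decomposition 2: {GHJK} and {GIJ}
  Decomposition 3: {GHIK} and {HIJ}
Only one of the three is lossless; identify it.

Decomposition 1: common = {GJ}, closure = {GJ} → lossy.
Decomposition 2: common = {GJ}, closure = {GJ} → lossy.
Decomposition 3: common = {HI}, closure = {GHIK} → lossless.

Decomposition 3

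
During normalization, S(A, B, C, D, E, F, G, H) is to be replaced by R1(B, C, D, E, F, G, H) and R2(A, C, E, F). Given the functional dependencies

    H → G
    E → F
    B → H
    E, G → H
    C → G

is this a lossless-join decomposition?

No

Common attributes: R1 ∩ R2 = {C, E, F}.
Closure of {C, E, F}: C → G applies, adding G; E, G → H applies, adding H. So (C, E, F)⁺ = {C, E, F, G, H}.
The closure contains neither all of R1 = {B, C, D, E, F, G, H} nor all of R2 = {A, C, E, F}, so the common attributes are not a superkey of either fragment. The join is lossy.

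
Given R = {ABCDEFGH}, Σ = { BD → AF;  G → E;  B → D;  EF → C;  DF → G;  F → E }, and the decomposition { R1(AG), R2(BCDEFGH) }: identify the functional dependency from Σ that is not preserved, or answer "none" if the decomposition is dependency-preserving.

Check BD → AF: no single fragment contains all of {ABDF}, and the restricted closure of {BD} across the fragments never reaches {AF}.
G → E is preserved.
B → D is preserved.
EF → C is preserved.
DF → G is preserved.
F → E is preserved.

BD → AF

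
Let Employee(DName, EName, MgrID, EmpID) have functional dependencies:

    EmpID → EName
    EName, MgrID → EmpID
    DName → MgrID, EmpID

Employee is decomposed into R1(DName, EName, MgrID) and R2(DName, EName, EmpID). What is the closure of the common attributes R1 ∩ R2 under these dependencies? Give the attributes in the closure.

R1 ∩ R2 = {DName, EName}.
DName → MgrID, EmpID applies, adding MgrID, EmpID
Closure: {DName, EName, MgrID, EmpID}.

DName, EName, MgrID, EmpID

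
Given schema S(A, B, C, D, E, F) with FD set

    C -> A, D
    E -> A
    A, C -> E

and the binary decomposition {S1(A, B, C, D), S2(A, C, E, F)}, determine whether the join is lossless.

No

Common attributes: S1 ∩ S2 = {A, C}.
Closure of {A, C}: C → A, D applies, adding D; A, C → E applies, adding E. So (A, C)⁺ = {A, C, D, E}.
The closure contains neither all of S1 = {A, B, C, D} nor all of S2 = {A, C, E, F}, so the common attributes are not a superkey of either fragment. The join is lossy.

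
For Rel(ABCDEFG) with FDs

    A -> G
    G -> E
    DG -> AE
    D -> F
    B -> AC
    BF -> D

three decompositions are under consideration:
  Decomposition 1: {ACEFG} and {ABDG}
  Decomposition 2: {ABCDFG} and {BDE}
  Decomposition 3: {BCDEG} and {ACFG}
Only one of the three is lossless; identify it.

Decomposition 2

Decomposition 1: common = {AG}, closure = {AEG} → lossy.
Decomposition 2: common = {BD}, closure = {ABCDEFG} → lossless.
Decomposition 3: common = {CG}, closure = {CEG} → lossy.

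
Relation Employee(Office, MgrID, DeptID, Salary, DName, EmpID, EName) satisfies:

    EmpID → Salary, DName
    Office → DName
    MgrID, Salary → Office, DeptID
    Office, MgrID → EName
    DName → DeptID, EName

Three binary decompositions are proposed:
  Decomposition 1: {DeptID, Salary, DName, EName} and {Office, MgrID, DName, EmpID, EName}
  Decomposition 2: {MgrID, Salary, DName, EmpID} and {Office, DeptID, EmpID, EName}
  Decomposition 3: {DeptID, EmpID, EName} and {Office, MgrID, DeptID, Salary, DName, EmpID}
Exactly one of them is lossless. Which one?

Decomposition 1: common = {DName, EName}, closure = {DeptID, DName, EName} → lossy.
Decomposition 2: common = {EmpID}, closure = {DeptID, Salary, DName, EmpID, EName} → lossy.
Decomposition 3: common = {DeptID, EmpID}, closure = {DeptID, Salary, DName, EmpID, EName} → lossless.

Decomposition 3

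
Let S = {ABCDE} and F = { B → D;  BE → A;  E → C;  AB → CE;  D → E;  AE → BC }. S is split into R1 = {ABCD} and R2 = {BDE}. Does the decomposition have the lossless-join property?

Common attributes: R1 ∩ R2 = {BD}.
Closure of {BD}: D → E applies, adding E; BE → A applies, adding A; E → C applies, adding C. So (BD)⁺ = {ABCDE}.
This closure contains every attribute of R1, so R1 ∩ R2 → R1. The join is lossless.

Yes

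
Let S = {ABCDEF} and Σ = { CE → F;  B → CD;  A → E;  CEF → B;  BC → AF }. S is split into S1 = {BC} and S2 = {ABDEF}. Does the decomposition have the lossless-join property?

Common attributes: S1 ∩ S2 = {B}.
Closure of {B}: B → CD applies, adding CD; BC → AF applies, adding AF; A → E applies, adding E. So (B)⁺ = {ABCDEF}.
This closure contains every attribute of S1, so S1 ∩ S2 → S1. The join is lossless.

Yes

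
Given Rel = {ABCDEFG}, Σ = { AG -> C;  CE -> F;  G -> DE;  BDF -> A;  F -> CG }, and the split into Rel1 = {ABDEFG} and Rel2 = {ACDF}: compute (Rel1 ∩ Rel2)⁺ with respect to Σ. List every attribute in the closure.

ACDEFG

Rel1 ∩ Rel2 = {ADF}.
F → CG applies, adding CG
G → DE applies, adding E
Closure: {ACDEFG}.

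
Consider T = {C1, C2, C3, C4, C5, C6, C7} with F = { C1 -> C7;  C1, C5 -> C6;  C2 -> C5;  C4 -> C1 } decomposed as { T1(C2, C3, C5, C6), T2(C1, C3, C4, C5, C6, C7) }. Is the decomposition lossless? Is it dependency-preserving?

lossy but dependency-preserving

Lossless test: (C3, C5, C6)⁺ = {C3, C5, C6}, which is a superkey of neither fragment — lossy.
Dependency preservation: every FD's attributes lie within a single fragment, so each can be enforced locally — preserved.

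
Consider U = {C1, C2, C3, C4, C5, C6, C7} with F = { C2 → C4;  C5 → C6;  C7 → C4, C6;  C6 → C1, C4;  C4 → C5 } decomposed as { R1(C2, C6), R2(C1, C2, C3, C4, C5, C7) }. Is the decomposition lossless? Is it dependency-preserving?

lossless but not dependency-preserving

Lossless test: (C2)⁺ = {C1, C2, C4, C5, C6}, which contains all of one fragment — lossless.
Dependency preservation: the restricted closure of {C5} across the fragments never reaches {C6}, so C5 → C6 cannot be enforced without a join — not preserved.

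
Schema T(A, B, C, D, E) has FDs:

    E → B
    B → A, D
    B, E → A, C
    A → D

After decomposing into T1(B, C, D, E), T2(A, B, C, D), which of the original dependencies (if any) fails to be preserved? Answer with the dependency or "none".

none

E → B lies within T1.
B → A, D lies within T2.
B, E → A, C: restricted closure across fragments reaches A, C.
A → D lies within T2.
Every dependency is enforceable on the fragments, so the decomposition is dependency-preserving.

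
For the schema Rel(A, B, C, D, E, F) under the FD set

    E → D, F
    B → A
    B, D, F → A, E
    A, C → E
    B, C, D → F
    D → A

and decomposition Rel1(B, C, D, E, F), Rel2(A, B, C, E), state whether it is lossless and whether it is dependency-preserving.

Lossless test: (B, C, E)⁺ = {A, B, C, D, E, F}, which contains all of one fragment — lossless.
Dependency preservation: the restricted closure of {D} across the fragments never reaches {A}, so D → A cannot be enforced without a join — not preserved.

lossless but not dependency-preserving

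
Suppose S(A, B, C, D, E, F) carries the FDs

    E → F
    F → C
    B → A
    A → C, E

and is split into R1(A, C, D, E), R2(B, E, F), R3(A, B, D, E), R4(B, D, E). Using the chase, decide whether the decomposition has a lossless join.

Chase test. Columns are A, B, C, D, E, F; row i has aⱼ where attribute j ∈ Ri, else bᵢⱼ.
Initial tableau (one row per fragment):
  row 1: a1 b12 a3 a4 a5 b16
  row 2: b21 a2 b23 b24 a5 a6
  row 3: a1 a2 b33 a4 a5 b36
  row 4: b41 a2 b43 a4 a5 b46
Rows 1 and 2 agree on E; apply E→F and equate their F entries.
Rows 1 and 3 agree on E; apply E→F and equate their F entries.
Rows 1 and 4 agree on E; apply E→F and equate their F entries.
Rows 1 and 2 agree on F; apply F→C and equate their C entries.
Rows 1 and 3 agree on F; apply F→C and equate their C entries.
Rows 1 and 4 agree on F; apply F→C and equate their C entries.
Rows 2 and 3 agree on B; apply B→A and equate their A entries.
Rows 2 and 4 agree on B; apply B→A and equate their A entries.
Row 3 is now all distinguished symbols — the join is lossless.

Yes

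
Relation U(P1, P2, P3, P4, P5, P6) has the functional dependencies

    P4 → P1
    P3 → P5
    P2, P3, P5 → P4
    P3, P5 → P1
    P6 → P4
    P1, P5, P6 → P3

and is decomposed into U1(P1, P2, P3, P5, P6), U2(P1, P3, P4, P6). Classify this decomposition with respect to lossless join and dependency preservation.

Lossless test: (P1, P3, P6)⁺ = {P1, P3, P4, P5, P6}, which contains all of one fragment — lossless.
Dependency preservation: the restricted closure of {P2, P3, P5} across the fragments never reaches {P4}, so P2, P3, P5 → P4 cannot be enforced without a join — not preserved.

lossless but not dependency-preserving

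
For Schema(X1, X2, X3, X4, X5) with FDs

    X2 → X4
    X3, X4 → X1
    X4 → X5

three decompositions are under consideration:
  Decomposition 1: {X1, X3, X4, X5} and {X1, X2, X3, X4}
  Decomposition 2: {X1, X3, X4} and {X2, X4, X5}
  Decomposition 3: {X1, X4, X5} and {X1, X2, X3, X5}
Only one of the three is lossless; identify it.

Decomposition 1: common = {X1, X3, X4}, closure = {X1, X3, X4, X5} → lossless.
Decomposition 2: common = {X4}, closure = {X4, X5} → lossy.
Decomposition 3: common = {X1, X5}, closure = {X1, X5} → lossy.

Decomposition 1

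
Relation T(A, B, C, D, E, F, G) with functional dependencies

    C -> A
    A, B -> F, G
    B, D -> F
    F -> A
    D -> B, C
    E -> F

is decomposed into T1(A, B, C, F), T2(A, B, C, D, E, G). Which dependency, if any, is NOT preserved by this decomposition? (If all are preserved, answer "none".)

E -> F

Check E → F: no single fragment contains all of {E, F}, and the restricted closure of {E} across the fragments never reaches {F}.
C → A is preserved.
A, B → F, G is preserved.
B, D → F is preserved.
F → A is preserved.
D → B, C is preserved.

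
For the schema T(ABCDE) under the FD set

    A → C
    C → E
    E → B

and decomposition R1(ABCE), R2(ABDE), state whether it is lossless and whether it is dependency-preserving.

Lossless test: (ABE)⁺ = {ABCE}, which contains all of one fragment — lossless.
Dependency preservation: every FD's attributes lie within a single fragment, so each can be enforced locally — preserved.

lossless and dependency-preserving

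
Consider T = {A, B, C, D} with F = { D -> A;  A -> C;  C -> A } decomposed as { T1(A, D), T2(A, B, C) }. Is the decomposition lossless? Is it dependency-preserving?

lossy but dependency-preserving

Lossless test: (A)⁺ = {A, C}, which is a superkey of neither fragment — lossy.
Dependency preservation: every FD's attributes lie within a single fragment, so each can be enforced locally — preserved.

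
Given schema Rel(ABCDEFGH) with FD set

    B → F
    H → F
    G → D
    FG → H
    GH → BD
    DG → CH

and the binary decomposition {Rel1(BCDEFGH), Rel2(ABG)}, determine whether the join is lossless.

No

Common attributes: Rel1 ∩ Rel2 = {BG}.
Closure of {BG}: B → F applies, adding F; G → D applies, adding D; FG → H applies, adding H; DG → CH applies, adding C. So (BG)⁺ = {BCDFGH}.
The closure contains neither all of Rel1 = {BCDEFGH} nor all of Rel2 = {ABG}, so the common attributes are not a superkey of either fragment. The join is lossy.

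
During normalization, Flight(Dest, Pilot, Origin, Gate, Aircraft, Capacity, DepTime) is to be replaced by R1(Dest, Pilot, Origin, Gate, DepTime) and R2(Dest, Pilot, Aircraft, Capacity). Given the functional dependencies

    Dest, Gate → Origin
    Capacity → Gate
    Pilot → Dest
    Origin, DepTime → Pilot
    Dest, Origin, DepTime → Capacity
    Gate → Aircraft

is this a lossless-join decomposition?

Common attributes: R1 ∩ R2 = {Dest, Pilot}.
No dependency enlarges {Dest, Pilot}, so (Dest, Pilot)⁺ = {Dest, Pilot}.
The closure contains neither all of R1 = {Dest, Pilot, Origin, Gate, DepTime} nor all of R2 = {Dest, Pilot, Aircraft, Capacity}, so the common attributes are not a superkey of either fragment. The join is lossy.

No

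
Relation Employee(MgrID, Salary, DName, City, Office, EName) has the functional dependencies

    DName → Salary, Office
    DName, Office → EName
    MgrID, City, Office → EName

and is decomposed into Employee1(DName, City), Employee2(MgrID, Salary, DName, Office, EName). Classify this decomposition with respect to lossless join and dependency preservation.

lossy and not dependency-preserving

Lossless test: (DName)⁺ = {Salary, DName, Office, EName}, which is a superkey of neither fragment — lossy.
Dependency preservation: the restricted closure of {MgrID, City, Office} across the fragments never reaches {EName}, so MgrID, City, Office → EName cannot be enforced without a join — not preserved.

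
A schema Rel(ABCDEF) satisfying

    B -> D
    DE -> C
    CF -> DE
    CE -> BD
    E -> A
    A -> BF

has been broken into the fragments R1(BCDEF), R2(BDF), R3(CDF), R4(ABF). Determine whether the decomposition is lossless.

No

Chase test. Columns are ABCDEF; row i has aⱼ where attribute j ∈ Ri, else bᵢⱼ.
Initial tableau (one row per fragment):
  row 1: b11 a2 a3 a4 a5 a6
  row 2: b21 a2 b23 a4 b25 a6
  row 3: b31 b32 a3 a4 b35 a6
  row 4: a1 a2 b43 b44 b45 a6
Rows 1 and 4 agree on B; apply B→D and equate their D entries.
Rows 1 and 3 agree on CF; apply CF→DE and equate their DE entries.
Rows 1 and 3 agree on CE; apply CE→BD and equate their BD entries.
Rows 1 and 3 agree on E; apply E→A and equate their A entries.
No row becomes fully distinguished — the join is lossy.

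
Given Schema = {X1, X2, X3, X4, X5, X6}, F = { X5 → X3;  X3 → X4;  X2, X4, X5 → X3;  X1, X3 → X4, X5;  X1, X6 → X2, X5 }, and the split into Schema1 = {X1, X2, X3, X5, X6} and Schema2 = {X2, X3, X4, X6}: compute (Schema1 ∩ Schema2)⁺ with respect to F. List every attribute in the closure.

X2, X3, X4, X6

Schema1 ∩ Schema2 = {X2, X3, X6}.
X3 → X4 applies, adding X4
Closure: {X2, X3, X4, X6}.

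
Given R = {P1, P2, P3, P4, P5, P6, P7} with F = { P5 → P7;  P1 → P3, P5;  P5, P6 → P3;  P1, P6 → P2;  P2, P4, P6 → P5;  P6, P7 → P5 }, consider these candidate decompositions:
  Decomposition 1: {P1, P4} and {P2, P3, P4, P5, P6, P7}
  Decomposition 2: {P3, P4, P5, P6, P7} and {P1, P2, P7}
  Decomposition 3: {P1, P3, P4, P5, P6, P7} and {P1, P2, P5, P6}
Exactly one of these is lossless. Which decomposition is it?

Decomposition 1: common = {P4}, closure = {P4} → lossy.
Decomposition 2: common = {P7}, closure = {P7} → lossy.
Decomposition 3: common = {P1, P5, P6}, closure = {P1, P2, P3, P5, P6, P7} → lossless.

Decomposition 3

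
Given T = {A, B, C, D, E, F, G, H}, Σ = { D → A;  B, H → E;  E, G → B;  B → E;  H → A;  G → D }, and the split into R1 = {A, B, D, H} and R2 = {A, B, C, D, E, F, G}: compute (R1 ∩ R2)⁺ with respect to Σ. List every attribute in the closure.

R1 ∩ R2 = {A, B, D}.
B → E applies, adding E
Closure: {A, B, D, E}.

A, B, D, E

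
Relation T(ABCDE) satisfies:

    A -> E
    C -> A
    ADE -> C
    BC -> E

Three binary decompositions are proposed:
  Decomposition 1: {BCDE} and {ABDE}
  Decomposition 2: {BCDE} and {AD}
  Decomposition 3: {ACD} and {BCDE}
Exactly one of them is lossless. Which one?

Decomposition 1: common = {BDE}, closure = {BDE} → lossy.
Decomposition 2: common = {D}, closure = {D} → lossy.
Decomposition 3: common = {CD}, closure = {ACDE} → lossless.

Decomposition 3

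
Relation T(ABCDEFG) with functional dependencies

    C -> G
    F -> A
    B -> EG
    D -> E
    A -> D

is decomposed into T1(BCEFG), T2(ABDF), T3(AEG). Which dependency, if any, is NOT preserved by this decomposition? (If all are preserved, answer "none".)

Check D → E: no single fragment contains all of {DE}, and the restricted closure of {D} across the fragments never reaches {E}.
C → G is preserved.
F → A is preserved.
B → EG is preserved.
A → D is preserved.

D -> E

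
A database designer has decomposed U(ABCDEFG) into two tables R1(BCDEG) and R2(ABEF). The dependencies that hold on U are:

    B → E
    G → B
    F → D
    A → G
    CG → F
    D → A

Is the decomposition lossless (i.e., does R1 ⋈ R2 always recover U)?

Common attributes: R1 ∩ R2 = {BE}.
No dependency enlarges {BE}, so (BE)⁺ = {BE}.
The closure contains neither all of R1 = {BCDEG} nor all of R2 = {ABEF}, so the common attributes are not a superkey of either fragment. The join is lossy.

No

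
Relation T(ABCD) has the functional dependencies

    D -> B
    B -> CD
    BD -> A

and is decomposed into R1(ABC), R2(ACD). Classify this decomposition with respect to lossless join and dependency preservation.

Lossless test: (AC)⁺ = {AC}, which is a superkey of neither fragment — lossy.
Dependency preservation: the restricted closure of {D} across the fragments never reaches {B}, so D → B cannot be enforced without a join — not preserved.

lossy and not dependency-preserving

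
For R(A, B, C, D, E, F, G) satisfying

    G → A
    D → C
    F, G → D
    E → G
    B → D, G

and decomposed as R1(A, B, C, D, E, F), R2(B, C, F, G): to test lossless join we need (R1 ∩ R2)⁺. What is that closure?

R1 ∩ R2 = {B, C, F}.
B → D, G applies, adding D, G
G → A applies, adding A
Closure: {A, B, C, D, F, G}.

A, B, C, D, F, G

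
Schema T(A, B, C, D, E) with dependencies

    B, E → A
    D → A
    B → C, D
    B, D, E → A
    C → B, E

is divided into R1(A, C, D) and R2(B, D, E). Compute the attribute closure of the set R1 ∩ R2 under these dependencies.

R1 ∩ R2 = {D}.
D → A applies, adding A
Closure: {A, D}.

A, D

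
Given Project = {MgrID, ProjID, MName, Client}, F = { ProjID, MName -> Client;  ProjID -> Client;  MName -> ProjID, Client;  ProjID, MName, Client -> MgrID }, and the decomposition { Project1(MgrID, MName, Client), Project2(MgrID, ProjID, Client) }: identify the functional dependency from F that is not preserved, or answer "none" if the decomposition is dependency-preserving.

MName -> ProjID, Client

Check MName → ProjID, Client: no single fragment contains all of {ProjID, MName, Client}, and the restricted closure of {MName} across the fragments never reaches {ProjID, Client}.
ProjID, MName → Client is preserved.
ProjID → Client is preserved.
ProjID, MName, Client → MgrID is preserved.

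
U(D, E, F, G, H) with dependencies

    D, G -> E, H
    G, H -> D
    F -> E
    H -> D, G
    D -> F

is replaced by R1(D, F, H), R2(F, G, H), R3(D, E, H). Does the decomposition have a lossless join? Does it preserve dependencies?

lossless but not dependency-preserving

Lossless test (chase): Rows 1 and 2 agree on F; apply F→E and equate their E entries. Rows 1 and 2 agree on H; apply H→D, G and equate their D, G entries. Rows 1 and 3 agree on H; apply H→D, G and equate their D, G entries. Rows 1 and 3 agree on D; apply D→F and equate their F entries. Rows 1 and 3 agree on D, G; apply D, G→E, H and equate their E, H entries. Row 1 is now all distinguished symbols — the join is lossless.
Dependency preservation: the restricted closure of {D, G} across the fragments never reaches {E, H}, so D, G → E, H cannot be enforced without a join — not preserved.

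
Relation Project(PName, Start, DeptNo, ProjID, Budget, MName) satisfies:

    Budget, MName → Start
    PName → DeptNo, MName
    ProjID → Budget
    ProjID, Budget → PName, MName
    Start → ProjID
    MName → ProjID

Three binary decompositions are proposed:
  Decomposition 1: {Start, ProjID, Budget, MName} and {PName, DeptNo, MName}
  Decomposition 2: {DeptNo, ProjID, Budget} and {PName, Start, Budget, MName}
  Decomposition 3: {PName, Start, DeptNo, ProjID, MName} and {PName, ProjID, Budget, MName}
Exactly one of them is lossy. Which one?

Decomposition 2

Decomposition 1: common = {MName}, closure = {PName, Start, DeptNo, ProjID, Budget, MName} → lossless.
Decomposition 2: common = {Budget}, closure = {Budget} → lossy.
Decomposition 3: common = {PName, ProjID, MName}, closure = {PName, Start, DeptNo, ProjID, Budget, MName} → lossless.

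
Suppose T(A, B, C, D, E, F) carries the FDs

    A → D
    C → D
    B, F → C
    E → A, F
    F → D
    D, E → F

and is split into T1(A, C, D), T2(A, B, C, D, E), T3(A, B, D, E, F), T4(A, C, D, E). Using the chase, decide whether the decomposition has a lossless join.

Chase test. Columns are A, B, C, D, E, F; row i has aⱼ where attribute j ∈ Ti, else bᵢⱼ.
Initial tableau (one row per fragment):
  row 1: a1 b12 a3 a4 b15 b16
  row 2: a1 a2 a3 a4 a5 b26
  row 3: a1 a2 b33 a4 a5 a6
  row 4: a1 b42 a3 a4 a5 b46
Rows 2 and 3 agree on E; apply E→A, F and equate their A, F entries.
Rows 2 and 4 agree on E; apply E→A, F and equate their A, F entries.
Rows 2 and 3 agree on B, F; apply B, F→C and equate their C entries.
Row 2 is now all distinguished symbols — the join is lossless.

Yes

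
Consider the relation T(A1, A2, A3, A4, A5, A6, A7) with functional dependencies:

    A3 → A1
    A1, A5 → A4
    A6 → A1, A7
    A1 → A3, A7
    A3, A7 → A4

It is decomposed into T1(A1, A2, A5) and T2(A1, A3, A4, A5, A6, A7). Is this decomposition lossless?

No

Common attributes: T1 ∩ T2 = {A1, A5}.
Closure of {A1, A5}: A1, A5 → A4 applies, adding A4; A1 → A3, A7 applies, adding A3, A7. So (A1, A5)⁺ = {A1, A3, A4, A5, A7}.
The closure contains neither all of T1 = {A1, A2, A5} nor all of T2 = {A1, A3, A4, A5, A6, A7}, so the common attributes are not a superkey of either fragment. The join is lossy.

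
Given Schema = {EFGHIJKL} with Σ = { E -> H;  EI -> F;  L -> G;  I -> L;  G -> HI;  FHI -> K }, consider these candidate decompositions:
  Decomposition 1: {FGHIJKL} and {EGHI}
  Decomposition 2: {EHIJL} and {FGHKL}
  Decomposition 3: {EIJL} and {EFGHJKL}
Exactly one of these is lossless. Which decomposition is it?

Decomposition 1: common = {GHI}, closure = {GHIL} → lossy.
Decomposition 2: common = {HL}, closure = {GHIL} → lossy.
Decomposition 3: common = {EJL}, closure = {EFGHIJKL} → lossless.

Decomposition 3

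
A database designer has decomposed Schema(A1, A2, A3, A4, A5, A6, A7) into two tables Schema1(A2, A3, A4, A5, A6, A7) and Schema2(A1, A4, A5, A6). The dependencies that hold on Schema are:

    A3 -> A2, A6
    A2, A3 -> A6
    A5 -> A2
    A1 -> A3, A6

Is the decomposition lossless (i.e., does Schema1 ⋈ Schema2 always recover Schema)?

Common attributes: Schema1 ∩ Schema2 = {A4, A5, A6}.
Closure of {A4, A5, A6}: A5 → A2 applies, adding A2. So (A4, A5, A6)⁺ = {A2, A4, A5, A6}.
The closure contains neither all of Schema1 = {A2, A3, A4, A5, A6, A7} nor all of Schema2 = {A1, A4, A5, A6}, so the common attributes are not a superkey of either fragment. The join is lossy.

No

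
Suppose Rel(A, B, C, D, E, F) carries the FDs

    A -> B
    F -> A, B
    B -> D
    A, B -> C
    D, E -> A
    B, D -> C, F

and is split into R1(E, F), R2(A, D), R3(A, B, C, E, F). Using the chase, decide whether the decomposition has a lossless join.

Yes

Chase test. Columns are A, B, C, D, E, F; row i has aⱼ where attribute j ∈ Ri, else bᵢⱼ.
Initial tableau (one row per fragment):
  row 1: b11 b12 b13 b14 a5 a6
  row 2: a1 b22 b23 a4 b25 b26
  row 3: a1 a2 a3 b34 a5 a6
Rows 2 and 3 agree on A; apply A→B and equate their B entries.
Rows 1 and 3 agree on F; apply F→A, B and equate their A, B entries.
Rows 1 and 2 agree on B; apply B→D and equate their D entries.
Rows 1 and 3 agree on B; apply B→D and equate their D entries.
Rows 1 and 2 agree on A, B; apply A, B→C and equate their C entries.
Rows 1 and 3 agree on A, B; apply A, B→C and equate their C entries.
Rows 1 and 2 agree on B, D; apply B, D→C, F and equate their C, F entries.
Row 1 is now all distinguished symbols — the join is lossless.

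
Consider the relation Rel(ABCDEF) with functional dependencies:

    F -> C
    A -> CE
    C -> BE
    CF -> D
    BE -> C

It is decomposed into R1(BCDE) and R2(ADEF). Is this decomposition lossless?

Common attributes: R1 ∩ R2 = {DE}.
No dependency enlarges {DE}, so (DE)⁺ = {DE}.
The closure contains neither all of R1 = {BCDE} nor all of R2 = {ADEF}, so the common attributes are not a superkey of either fragment. The join is lossy.

No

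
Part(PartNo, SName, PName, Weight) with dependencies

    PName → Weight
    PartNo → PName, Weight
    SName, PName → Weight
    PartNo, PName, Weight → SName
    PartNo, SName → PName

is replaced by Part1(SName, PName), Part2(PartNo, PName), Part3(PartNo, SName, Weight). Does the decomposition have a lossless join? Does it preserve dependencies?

Lossless test (chase): Rows 1 and 2 agree on PName; apply PName→Weight and equate their Weight entries. Rows 2 and 3 agree on PartNo; apply PartNo→PName, Weight and equate their PName, Weight entries. Rows 2 and 3 agree on PartNo, PName, Weight; apply PartNo, PName, Weight→SName and equate their SName entries. Row 2 is now all distinguished symbols — the join is lossless.
Dependency preservation: the restricted closure of {PName} across the fragments never reaches {Weight}, so PName → Weight cannot be enforced without a join — not preserved.

lossless but not dependency-preserving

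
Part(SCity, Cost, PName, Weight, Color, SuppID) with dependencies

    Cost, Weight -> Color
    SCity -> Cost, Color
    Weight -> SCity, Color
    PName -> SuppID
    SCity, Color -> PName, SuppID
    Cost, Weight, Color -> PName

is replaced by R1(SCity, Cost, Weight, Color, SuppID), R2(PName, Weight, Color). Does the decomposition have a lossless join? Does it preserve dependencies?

Lossless test: (Weight, Color)⁺ = {SCity, Cost, PName, Weight, Color, SuppID}, which contains all of one fragment — lossless.
Dependency preservation: the restricted closure of {PName} across the fragments never reaches {SuppID}, so PName → SuppID cannot be enforced without a join — not preserved.

lossless but not dependency-preserving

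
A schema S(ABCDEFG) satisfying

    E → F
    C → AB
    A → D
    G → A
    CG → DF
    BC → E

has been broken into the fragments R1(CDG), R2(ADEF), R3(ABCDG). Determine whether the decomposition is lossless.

Chase test. Columns are ABCDEFG; row i has aⱼ where attribute j ∈ Ri, else bᵢⱼ.
Initial tableau (one row per fragment):
  row 1: b11 b12 a3 a4 b15 b16 a7
  row 2: a1 b22 b23 a4 a5 a6 b27
  row 3: a1 a2 a3 a4 b35 b36 a7
Rows 1 and 3 agree on C; apply C→AB and equate their AB entries.
Rows 1 and 3 agree on CG; apply CG→DF and equate their DF entries.
Rows 1 and 3 agree on BC; apply BC→E and equate their E entries.
No row becomes fully distinguished — the join is lossy.

No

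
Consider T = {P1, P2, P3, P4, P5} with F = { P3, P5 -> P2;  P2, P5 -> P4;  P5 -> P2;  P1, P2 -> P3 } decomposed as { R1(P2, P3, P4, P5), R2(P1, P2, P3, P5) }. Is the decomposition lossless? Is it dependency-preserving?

lossless and dependency-preserving

Lossless test: (P2, P3, P5)⁺ = {P2, P3, P4, P5}, which contains all of one fragment — lossless.
Dependency preservation: every FD's attributes lie within a single fragment, so each can be enforced locally — preserved.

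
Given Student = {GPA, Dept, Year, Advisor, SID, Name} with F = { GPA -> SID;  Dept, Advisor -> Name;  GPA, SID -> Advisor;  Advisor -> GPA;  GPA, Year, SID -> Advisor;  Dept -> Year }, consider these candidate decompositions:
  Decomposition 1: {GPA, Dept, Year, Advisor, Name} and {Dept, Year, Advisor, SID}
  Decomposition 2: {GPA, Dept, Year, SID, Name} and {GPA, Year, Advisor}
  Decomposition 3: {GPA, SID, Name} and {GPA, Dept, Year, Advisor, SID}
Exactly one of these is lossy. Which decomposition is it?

Decomposition 3

Decomposition 1: common = {Dept, Year, Advisor}, closure = {GPA, Dept, Year, Advisor, SID, Name} → lossless.
Decomposition 2: common = {GPA, Year}, closure = {GPA, Year, Advisor, SID} → lossless.
Decomposition 3: common = {GPA, SID}, closure = {GPA, Advisor, SID} → lossy.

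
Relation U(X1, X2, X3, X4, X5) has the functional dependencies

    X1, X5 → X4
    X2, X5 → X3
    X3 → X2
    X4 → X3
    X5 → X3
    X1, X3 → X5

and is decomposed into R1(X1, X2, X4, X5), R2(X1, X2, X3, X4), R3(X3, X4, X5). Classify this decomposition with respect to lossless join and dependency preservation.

Lossless test (chase): Rows 2 and 3 agree on X3; apply X3→X2 and equate their X2 entries. Rows 1 and 2 agree on X4; apply X4→X3 and equate their X3 entries. Rows 1 and 2 agree on X1, X3; apply X1, X3→X5 and equate their X5 entries. Row 1 is now all distinguished symbols — the join is lossless.
Dependency preservation: X2, X5 → X3; X1, X3 → X5 are not contained in any single fragment, but the restricted closure of each left-hand side across the fragments still reaches the right-hand side; the remaining FDs each lie inside some fragment. All dependencies are preserved.

lossless and dependency-preserving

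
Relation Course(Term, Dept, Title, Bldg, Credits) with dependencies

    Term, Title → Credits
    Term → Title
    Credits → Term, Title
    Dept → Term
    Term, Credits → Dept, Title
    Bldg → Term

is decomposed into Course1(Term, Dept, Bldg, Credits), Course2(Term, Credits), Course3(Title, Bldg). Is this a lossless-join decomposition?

Yes

Chase test. Columns are Term, Dept, Title, Bldg, Credits; row i has aⱼ where attribute j ∈ Coursei, else bᵢⱼ.
Initial tableau (one row per fragment):
  row 1: a1 a2 b13 a4 a5
  row 2: a1 b22 b23 b24 a5
  row 3: b31 b32 a3 a4 b35
Rows 1 and 2 agree on Term; apply Term→Title and equate their Title entries.
Rows 1 and 2 agree on Term, Credits; apply Term, Credits→Dept, Title and equate their Dept, Title entries.
Rows 1 and 3 agree on Bldg; apply Bldg→Term and equate their Term entries.
Rows 1 and 3 agree on Term; apply Term→Title and equate their Title entries.
Rows 1 and 3 agree on Term, Title; apply Term, Title→Credits and equate their Credits entries.
Rows 1 and 3 agree on Term, Credits; apply Term, Credits→Dept, Title and equate their Dept, Title entries.
Row 1 is now all distinguished symbols — the join is lossless.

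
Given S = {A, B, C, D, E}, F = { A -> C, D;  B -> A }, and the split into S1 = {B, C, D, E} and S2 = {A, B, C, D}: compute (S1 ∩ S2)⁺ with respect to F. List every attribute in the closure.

S1 ∩ S2 = {B, C, D}.
B → A applies, adding A
Closure: {A, B, C, D}.

A, B, C, D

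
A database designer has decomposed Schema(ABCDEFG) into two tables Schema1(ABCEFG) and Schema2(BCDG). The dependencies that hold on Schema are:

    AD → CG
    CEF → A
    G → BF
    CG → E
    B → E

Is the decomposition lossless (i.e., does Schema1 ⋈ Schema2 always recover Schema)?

Yes

Common attributes: Schema1 ∩ Schema2 = {BCG}.
Closure of {BCG}: G → BF applies, adding F; CG → E applies, adding E; CEF → A applies, adding A. So (BCG)⁺ = {ABCEFG}.
This closure contains every attribute of Schema1, so Schema1 ∩ Schema2 → Schema1. The join is lossless.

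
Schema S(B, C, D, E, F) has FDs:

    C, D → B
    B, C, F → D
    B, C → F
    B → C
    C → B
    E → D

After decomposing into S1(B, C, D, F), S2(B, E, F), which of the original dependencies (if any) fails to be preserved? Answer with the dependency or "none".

Check E → D: no single fragment contains all of {D, E}, and the restricted closure of {E} across the fragments never reaches {D}.
C, D → B is preserved.
B, C, F → D is preserved.
B, C → F is preserved.
B → C is preserved.
C → B is preserved.

E → D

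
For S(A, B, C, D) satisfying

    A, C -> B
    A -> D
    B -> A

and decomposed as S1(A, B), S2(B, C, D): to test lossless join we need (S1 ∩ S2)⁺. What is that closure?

S1 ∩ S2 = {B}.
B → A applies, adding A
A → D applies, adding D
Closure: {A, B, D}.

A, B, D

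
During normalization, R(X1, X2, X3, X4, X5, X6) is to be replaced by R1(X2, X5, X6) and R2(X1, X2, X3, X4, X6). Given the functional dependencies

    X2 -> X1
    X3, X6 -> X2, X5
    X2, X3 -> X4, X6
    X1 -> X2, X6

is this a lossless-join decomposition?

No

Common attributes: R1 ∩ R2 = {X2, X6}.
Closure of {X2, X6}: X2 → X1 applies, adding X1. So (X2, X6)⁺ = {X1, X2, X6}.
The closure contains neither all of R1 = {X2, X5, X6} nor all of R2 = {X1, X2, X3, X4, X6}, so the common attributes are not a superkey of either fragment. The join is lossy.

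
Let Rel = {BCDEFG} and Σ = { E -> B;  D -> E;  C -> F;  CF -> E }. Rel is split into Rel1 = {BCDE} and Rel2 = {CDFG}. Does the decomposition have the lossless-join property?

Yes

Common attributes: Rel1 ∩ Rel2 = {CD}.
Closure of {CD}: D → E applies, adding E; C → F applies, adding F; E → B applies, adding B. So (CD)⁺ = {BCDEF}.
This closure contains every attribute of Rel1, so Rel1 ∩ Rel2 → Rel1. The join is lossless.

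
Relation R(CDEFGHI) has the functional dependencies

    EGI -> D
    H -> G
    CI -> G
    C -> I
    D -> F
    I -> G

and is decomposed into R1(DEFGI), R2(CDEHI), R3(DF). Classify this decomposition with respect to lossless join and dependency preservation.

lossless but not dependency-preserving

Lossless test (chase): Rows 1 and 2 agree on D; apply D→F and equate their F entries. Rows 1 and 2 agree on I; apply I→G and equate their G entries. Row 2 is now all distinguished symbols — the join is lossless.
Dependency preservation: the restricted closure of {H} across the fragments never reaches {G}, so H → G cannot be enforced without a join — not preserved.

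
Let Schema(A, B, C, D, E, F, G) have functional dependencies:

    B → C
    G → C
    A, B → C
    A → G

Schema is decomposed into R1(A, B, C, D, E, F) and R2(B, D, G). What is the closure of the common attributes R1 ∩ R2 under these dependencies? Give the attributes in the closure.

B, C, D

R1 ∩ R2 = {B, D}.
B → C applies, adding C
Closure: {B, C, D}.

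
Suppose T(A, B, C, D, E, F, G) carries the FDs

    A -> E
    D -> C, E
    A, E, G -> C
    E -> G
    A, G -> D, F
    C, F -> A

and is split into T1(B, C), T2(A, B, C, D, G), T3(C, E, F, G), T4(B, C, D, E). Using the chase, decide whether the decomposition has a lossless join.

Chase test. Columns are A, B, C, D, E, F, G; row i has aⱼ where attribute j ∈ Ti, else bᵢⱼ.
Initial tableau (one row per fragment):
  row 1: b11 a2 a3 b14 b15 b16 b17
  row 2: a1 a2 a3 a4 b25 b26 a7
  row 3: b31 b32 a3 b34 a5 a6 a7
  row 4: b41 a2 a3 a4 a5 b46 b47
Rows 2 and 4 agree on D; apply D→C, E and equate their C, E entries.
Rows 2 and 4 agree on E; apply E→G and equate their G entries.
No row becomes fully distinguished — the join is lossy.

No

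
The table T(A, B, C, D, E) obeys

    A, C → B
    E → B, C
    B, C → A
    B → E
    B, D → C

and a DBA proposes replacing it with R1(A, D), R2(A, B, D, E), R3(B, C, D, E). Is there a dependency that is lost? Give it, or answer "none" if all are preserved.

Check A, C → B: no single fragment contains all of {A, B, C}, and the restricted closure of {A, C} across the fragments never reaches {B}.
E → B, C is preserved.
B, C → A is preserved.
B → E is preserved.
B, D → C is preserved.

A, C → B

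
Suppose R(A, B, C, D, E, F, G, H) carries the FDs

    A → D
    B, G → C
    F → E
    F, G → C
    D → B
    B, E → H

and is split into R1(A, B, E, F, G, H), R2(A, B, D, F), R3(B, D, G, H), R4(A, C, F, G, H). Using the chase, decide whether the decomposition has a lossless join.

Chase test. Columns are A, B, C, D, E, F, G, H; row i has aⱼ where attribute j ∈ Ri, else bᵢⱼ.
Initial tableau (one row per fragment):
  row 1: a1 a2 b13 b14 a5 a6 a7 a8
  row 2: a1 a2 b23 a4 b25 a6 b27 b28
  row 3: b31 a2 b33 a4 b35 b36 a7 a8
  row 4: a1 b42 a3 b44 b45 a6 a7 a8
Rows 1 and 2 agree on A; apply A→D and equate their D entries.
Rows 1 and 4 agree on A; apply A→D and equate their D entries.
Rows 1 and 3 agree on B, G; apply B, G→C and equate their C entries.
Rows 1 and 2 agree on F; apply F→E and equate their E entries.
Rows 1 and 4 agree on F; apply F→E and equate their E entries.
Rows 1 and 4 agree on F, G; apply F, G→C and equate their C entries.
Rows 1 and 4 agree on D; apply D→B and equate their B entries.
Rows 1 and 2 agree on B, E; apply B, E→H and equate their H entries.
Row 1 is now all distinguished symbols — the join is lossless.

Yes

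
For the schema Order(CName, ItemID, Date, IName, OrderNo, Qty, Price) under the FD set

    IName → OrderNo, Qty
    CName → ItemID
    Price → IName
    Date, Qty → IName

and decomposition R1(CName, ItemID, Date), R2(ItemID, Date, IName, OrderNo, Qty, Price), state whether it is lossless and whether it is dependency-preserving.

Lossless test: (ItemID, Date)⁺ = {ItemID, Date}, which is a superkey of neither fragment — lossy.
Dependency preservation: every FD's attributes lie within a single fragment, so each can be enforced locally — preserved.

lossy but dependency-preserving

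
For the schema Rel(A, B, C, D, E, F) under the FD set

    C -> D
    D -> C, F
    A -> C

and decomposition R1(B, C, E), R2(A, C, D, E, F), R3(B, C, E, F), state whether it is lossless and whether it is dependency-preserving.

lossy but dependency-preserving

Lossless test (chase): Rows 1 and 2 agree on C; apply C→D and equate their D entries. Rows 1 and 3 agree on C; apply C→D and equate their D entries. Rows 1 and 2 agree on D; apply D→C, F and equate their C, F entries. No row becomes fully distinguished — the join is lossy.
Dependency preservation: every FD's attributes lie within a single fragment, so each can be enforced locally — preserved.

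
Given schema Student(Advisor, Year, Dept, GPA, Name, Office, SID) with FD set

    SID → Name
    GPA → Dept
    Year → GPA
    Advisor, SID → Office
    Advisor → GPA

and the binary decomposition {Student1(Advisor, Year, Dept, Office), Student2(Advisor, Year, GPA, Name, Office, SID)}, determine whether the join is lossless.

Yes

Common attributes: Student1 ∩ Student2 = {Advisor, Year, Office}.
Closure of {Advisor, Year, Office}: Year → GPA applies, adding GPA; GPA → Dept applies, adding Dept. So (Advisor, Year, Office)⁺ = {Advisor, Year, Dept, GPA, Office}.
This closure contains every attribute of Student1, so Student1 ∩ Student2 → Student1. The join is lossless.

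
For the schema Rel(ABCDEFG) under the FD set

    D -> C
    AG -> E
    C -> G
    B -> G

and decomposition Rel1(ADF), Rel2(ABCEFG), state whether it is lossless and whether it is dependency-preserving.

lossy and not dependency-preserving

Lossless test: (AF)⁺ = {AF}, which is a superkey of neither fragment — lossy.
Dependency preservation: the restricted closure of {D} across the fragments never reaches {C}, so D → C cannot be enforced without a join — not preserved.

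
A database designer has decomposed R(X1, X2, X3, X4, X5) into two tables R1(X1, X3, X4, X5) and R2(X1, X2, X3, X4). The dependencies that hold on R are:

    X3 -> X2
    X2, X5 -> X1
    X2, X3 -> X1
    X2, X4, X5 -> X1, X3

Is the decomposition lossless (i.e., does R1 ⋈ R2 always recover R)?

Common attributes: R1 ∩ R2 = {X1, X3, X4}.
Closure of {X1, X3, X4}: X3 → X2 applies, adding X2. So (X1, X3, X4)⁺ = {X1, X2, X3, X4}.
This closure contains every attribute of R2, so R1 ∩ R2 → R2. The join is lossless.

Yes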